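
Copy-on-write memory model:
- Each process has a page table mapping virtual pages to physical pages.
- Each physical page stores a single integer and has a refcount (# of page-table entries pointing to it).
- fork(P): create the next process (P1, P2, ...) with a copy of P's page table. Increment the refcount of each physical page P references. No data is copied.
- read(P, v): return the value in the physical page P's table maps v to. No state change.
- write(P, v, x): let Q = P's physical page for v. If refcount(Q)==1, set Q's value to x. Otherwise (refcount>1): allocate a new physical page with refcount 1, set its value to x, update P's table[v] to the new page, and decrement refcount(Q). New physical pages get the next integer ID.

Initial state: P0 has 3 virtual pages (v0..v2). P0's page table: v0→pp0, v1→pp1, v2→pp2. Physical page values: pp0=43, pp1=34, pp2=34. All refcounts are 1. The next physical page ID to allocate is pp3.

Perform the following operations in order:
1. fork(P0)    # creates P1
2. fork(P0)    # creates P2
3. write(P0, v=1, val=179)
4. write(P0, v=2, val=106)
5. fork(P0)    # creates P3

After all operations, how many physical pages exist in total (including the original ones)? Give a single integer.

Op 1: fork(P0) -> P1. 3 ppages; refcounts: pp0:2 pp1:2 pp2:2
Op 2: fork(P0) -> P2. 3 ppages; refcounts: pp0:3 pp1:3 pp2:3
Op 3: write(P0, v1, 179). refcount(pp1)=3>1 -> COPY to pp3. 4 ppages; refcounts: pp0:3 pp1:2 pp2:3 pp3:1
Op 4: write(P0, v2, 106). refcount(pp2)=3>1 -> COPY to pp4. 5 ppages; refcounts: pp0:3 pp1:2 pp2:2 pp3:1 pp4:1
Op 5: fork(P0) -> P3. 5 ppages; refcounts: pp0:4 pp1:2 pp2:2 pp3:2 pp4:2

Answer: 5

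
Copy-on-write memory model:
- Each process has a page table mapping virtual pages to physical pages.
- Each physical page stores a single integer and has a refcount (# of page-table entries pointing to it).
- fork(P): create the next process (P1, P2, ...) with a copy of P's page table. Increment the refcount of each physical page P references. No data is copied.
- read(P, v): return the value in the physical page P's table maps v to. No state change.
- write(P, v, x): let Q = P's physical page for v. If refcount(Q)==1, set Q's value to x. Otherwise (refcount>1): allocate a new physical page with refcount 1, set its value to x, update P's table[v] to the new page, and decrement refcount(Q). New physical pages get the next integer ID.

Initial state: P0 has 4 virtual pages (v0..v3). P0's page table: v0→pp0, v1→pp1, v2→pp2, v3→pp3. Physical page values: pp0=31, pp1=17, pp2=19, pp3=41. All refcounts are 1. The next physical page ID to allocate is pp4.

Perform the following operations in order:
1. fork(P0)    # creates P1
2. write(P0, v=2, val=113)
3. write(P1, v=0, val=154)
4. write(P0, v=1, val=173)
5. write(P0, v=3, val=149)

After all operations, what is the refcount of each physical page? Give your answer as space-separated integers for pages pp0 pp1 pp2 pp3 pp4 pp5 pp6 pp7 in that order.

Op 1: fork(P0) -> P1. 4 ppages; refcounts: pp0:2 pp1:2 pp2:2 pp3:2
Op 2: write(P0, v2, 113). refcount(pp2)=2>1 -> COPY to pp4. 5 ppages; refcounts: pp0:2 pp1:2 pp2:1 pp3:2 pp4:1
Op 3: write(P1, v0, 154). refcount(pp0)=2>1 -> COPY to pp5. 6 ppages; refcounts: pp0:1 pp1:2 pp2:1 pp3:2 pp4:1 pp5:1
Op 4: write(P0, v1, 173). refcount(pp1)=2>1 -> COPY to pp6. 7 ppages; refcounts: pp0:1 pp1:1 pp2:1 pp3:2 pp4:1 pp5:1 pp6:1
Op 5: write(P0, v3, 149). refcount(pp3)=2>1 -> COPY to pp7. 8 ppages; refcounts: pp0:1 pp1:1 pp2:1 pp3:1 pp4:1 pp5:1 pp6:1 pp7:1

Answer: 1 1 1 1 1 1 1 1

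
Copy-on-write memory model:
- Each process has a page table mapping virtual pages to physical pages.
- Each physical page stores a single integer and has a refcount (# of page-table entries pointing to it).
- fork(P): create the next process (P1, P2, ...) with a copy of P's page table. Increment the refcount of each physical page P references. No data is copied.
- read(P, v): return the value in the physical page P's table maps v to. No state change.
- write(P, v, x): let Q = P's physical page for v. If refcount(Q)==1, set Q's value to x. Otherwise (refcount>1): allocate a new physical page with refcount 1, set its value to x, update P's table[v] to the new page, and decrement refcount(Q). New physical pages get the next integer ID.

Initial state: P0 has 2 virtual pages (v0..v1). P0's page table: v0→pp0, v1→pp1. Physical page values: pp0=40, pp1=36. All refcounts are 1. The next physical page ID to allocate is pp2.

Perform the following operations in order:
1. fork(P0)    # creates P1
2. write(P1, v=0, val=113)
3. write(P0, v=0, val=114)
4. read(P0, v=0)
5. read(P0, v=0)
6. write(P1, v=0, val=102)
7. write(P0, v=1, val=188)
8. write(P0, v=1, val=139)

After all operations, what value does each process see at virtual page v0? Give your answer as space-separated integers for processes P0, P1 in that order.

Answer: 114 102

Derivation:
Op 1: fork(P0) -> P1. 2 ppages; refcounts: pp0:2 pp1:2
Op 2: write(P1, v0, 113). refcount(pp0)=2>1 -> COPY to pp2. 3 ppages; refcounts: pp0:1 pp1:2 pp2:1
Op 3: write(P0, v0, 114). refcount(pp0)=1 -> write in place. 3 ppages; refcounts: pp0:1 pp1:2 pp2:1
Op 4: read(P0, v0) -> 114. No state change.
Op 5: read(P0, v0) -> 114. No state change.
Op 6: write(P1, v0, 102). refcount(pp2)=1 -> write in place. 3 ppages; refcounts: pp0:1 pp1:2 pp2:1
Op 7: write(P0, v1, 188). refcount(pp1)=2>1 -> COPY to pp3. 4 ppages; refcounts: pp0:1 pp1:1 pp2:1 pp3:1
Op 8: write(P0, v1, 139). refcount(pp3)=1 -> write in place. 4 ppages; refcounts: pp0:1 pp1:1 pp2:1 pp3:1
P0: v0 -> pp0 = 114
P1: v0 -> pp2 = 102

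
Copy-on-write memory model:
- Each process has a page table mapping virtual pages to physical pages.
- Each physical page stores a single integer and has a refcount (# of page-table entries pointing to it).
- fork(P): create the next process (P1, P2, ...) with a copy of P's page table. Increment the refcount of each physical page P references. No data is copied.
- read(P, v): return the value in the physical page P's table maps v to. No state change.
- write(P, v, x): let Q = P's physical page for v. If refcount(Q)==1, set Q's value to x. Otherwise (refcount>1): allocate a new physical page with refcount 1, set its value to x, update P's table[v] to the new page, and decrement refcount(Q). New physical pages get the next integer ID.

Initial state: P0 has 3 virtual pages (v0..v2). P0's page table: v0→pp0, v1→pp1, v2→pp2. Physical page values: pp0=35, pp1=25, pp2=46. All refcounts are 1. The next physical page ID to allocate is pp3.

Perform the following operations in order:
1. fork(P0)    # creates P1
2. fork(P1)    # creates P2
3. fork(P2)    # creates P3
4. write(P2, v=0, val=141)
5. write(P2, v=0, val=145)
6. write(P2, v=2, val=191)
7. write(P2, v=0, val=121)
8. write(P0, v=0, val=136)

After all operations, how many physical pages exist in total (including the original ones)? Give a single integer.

Answer: 6

Derivation:
Op 1: fork(P0) -> P1. 3 ppages; refcounts: pp0:2 pp1:2 pp2:2
Op 2: fork(P1) -> P2. 3 ppages; refcounts: pp0:3 pp1:3 pp2:3
Op 3: fork(P2) -> P3. 3 ppages; refcounts: pp0:4 pp1:4 pp2:4
Op 4: write(P2, v0, 141). refcount(pp0)=4>1 -> COPY to pp3. 4 ppages; refcounts: pp0:3 pp1:4 pp2:4 pp3:1
Op 5: write(P2, v0, 145). refcount(pp3)=1 -> write in place. 4 ppages; refcounts: pp0:3 pp1:4 pp2:4 pp3:1
Op 6: write(P2, v2, 191). refcount(pp2)=4>1 -> COPY to pp4. 5 ppages; refcounts: pp0:3 pp1:4 pp2:3 pp3:1 pp4:1
Op 7: write(P2, v0, 121). refcount(pp3)=1 -> write in place. 5 ppages; refcounts: pp0:3 pp1:4 pp2:3 pp3:1 pp4:1
Op 8: write(P0, v0, 136). refcount(pp0)=3>1 -> COPY to pp5. 6 ppages; refcounts: pp0:2 pp1:4 pp2:3 pp3:1 pp4:1 pp5:1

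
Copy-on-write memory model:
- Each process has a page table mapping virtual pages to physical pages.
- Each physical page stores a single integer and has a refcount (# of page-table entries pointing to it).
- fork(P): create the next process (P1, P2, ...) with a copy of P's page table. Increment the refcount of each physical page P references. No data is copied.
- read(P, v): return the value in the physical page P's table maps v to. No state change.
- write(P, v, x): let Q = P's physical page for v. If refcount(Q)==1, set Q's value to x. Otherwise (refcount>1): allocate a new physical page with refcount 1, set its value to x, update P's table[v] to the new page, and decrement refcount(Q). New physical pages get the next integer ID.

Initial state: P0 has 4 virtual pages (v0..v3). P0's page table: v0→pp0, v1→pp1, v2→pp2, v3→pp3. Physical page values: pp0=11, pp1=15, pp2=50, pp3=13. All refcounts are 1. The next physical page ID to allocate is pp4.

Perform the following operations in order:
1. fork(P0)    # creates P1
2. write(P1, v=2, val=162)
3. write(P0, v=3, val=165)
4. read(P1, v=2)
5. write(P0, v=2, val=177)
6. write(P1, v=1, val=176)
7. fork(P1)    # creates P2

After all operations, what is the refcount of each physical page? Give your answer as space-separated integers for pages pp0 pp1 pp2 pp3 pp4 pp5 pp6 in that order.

Op 1: fork(P0) -> P1. 4 ppages; refcounts: pp0:2 pp1:2 pp2:2 pp3:2
Op 2: write(P1, v2, 162). refcount(pp2)=2>1 -> COPY to pp4. 5 ppages; refcounts: pp0:2 pp1:2 pp2:1 pp3:2 pp4:1
Op 3: write(P0, v3, 165). refcount(pp3)=2>1 -> COPY to pp5. 6 ppages; refcounts: pp0:2 pp1:2 pp2:1 pp3:1 pp4:1 pp5:1
Op 4: read(P1, v2) -> 162. No state change.
Op 5: write(P0, v2, 177). refcount(pp2)=1 -> write in place. 6 ppages; refcounts: pp0:2 pp1:2 pp2:1 pp3:1 pp4:1 pp5:1
Op 6: write(P1, v1, 176). refcount(pp1)=2>1 -> COPY to pp6. 7 ppages; refcounts: pp0:2 pp1:1 pp2:1 pp3:1 pp4:1 pp5:1 pp6:1
Op 7: fork(P1) -> P2. 7 ppages; refcounts: pp0:3 pp1:1 pp2:1 pp3:2 pp4:2 pp5:1 pp6:2

Answer: 3 1 1 2 2 1 2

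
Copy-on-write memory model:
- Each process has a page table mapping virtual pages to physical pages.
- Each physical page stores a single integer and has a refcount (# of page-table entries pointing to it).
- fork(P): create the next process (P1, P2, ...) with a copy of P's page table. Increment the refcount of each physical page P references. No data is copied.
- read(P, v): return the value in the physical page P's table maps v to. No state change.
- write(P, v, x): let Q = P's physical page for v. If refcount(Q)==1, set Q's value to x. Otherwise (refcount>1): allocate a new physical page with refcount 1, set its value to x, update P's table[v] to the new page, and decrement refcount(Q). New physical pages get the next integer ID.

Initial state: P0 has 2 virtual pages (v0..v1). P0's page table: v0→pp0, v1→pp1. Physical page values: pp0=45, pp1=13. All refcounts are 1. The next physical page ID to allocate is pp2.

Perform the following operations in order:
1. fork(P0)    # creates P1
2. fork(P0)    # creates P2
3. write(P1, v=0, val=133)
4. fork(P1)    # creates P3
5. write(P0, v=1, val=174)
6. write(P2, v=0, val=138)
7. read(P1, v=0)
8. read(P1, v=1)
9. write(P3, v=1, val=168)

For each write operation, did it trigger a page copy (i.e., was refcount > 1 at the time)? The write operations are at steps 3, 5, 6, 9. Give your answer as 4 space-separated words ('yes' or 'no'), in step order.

Op 1: fork(P0) -> P1. 2 ppages; refcounts: pp0:2 pp1:2
Op 2: fork(P0) -> P2. 2 ppages; refcounts: pp0:3 pp1:3
Op 3: write(P1, v0, 133). refcount(pp0)=3>1 -> COPY to pp2. 3 ppages; refcounts: pp0:2 pp1:3 pp2:1
Op 4: fork(P1) -> P3. 3 ppages; refcounts: pp0:2 pp1:4 pp2:2
Op 5: write(P0, v1, 174). refcount(pp1)=4>1 -> COPY to pp3. 4 ppages; refcounts: pp0:2 pp1:3 pp2:2 pp3:1
Op 6: write(P2, v0, 138). refcount(pp0)=2>1 -> COPY to pp4. 5 ppages; refcounts: pp0:1 pp1:3 pp2:2 pp3:1 pp4:1
Op 7: read(P1, v0) -> 133. No state change.
Op 8: read(P1, v1) -> 13. No state change.
Op 9: write(P3, v1, 168). refcount(pp1)=3>1 -> COPY to pp5. 6 ppages; refcounts: pp0:1 pp1:2 pp2:2 pp3:1 pp4:1 pp5:1

yes yes yes yes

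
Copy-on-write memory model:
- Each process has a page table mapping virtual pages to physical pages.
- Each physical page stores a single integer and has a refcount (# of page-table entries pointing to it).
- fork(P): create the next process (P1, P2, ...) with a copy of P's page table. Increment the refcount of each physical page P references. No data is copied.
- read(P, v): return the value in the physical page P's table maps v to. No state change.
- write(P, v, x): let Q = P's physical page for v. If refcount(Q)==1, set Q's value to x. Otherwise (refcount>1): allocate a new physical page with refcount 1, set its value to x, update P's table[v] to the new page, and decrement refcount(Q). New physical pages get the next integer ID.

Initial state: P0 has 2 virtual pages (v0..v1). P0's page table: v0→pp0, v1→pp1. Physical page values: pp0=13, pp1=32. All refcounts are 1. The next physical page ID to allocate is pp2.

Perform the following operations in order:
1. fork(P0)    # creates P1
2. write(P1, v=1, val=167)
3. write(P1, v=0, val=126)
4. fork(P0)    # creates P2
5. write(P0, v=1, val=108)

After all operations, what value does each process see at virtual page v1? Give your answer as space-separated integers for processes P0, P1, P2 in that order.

Answer: 108 167 32

Derivation:
Op 1: fork(P0) -> P1. 2 ppages; refcounts: pp0:2 pp1:2
Op 2: write(P1, v1, 167). refcount(pp1)=2>1 -> COPY to pp2. 3 ppages; refcounts: pp0:2 pp1:1 pp2:1
Op 3: write(P1, v0, 126). refcount(pp0)=2>1 -> COPY to pp3. 4 ppages; refcounts: pp0:1 pp1:1 pp2:1 pp3:1
Op 4: fork(P0) -> P2. 4 ppages; refcounts: pp0:2 pp1:2 pp2:1 pp3:1
Op 5: write(P0, v1, 108). refcount(pp1)=2>1 -> COPY to pp4. 5 ppages; refcounts: pp0:2 pp1:1 pp2:1 pp3:1 pp4:1
P0: v1 -> pp4 = 108
P1: v1 -> pp2 = 167
P2: v1 -> pp1 = 32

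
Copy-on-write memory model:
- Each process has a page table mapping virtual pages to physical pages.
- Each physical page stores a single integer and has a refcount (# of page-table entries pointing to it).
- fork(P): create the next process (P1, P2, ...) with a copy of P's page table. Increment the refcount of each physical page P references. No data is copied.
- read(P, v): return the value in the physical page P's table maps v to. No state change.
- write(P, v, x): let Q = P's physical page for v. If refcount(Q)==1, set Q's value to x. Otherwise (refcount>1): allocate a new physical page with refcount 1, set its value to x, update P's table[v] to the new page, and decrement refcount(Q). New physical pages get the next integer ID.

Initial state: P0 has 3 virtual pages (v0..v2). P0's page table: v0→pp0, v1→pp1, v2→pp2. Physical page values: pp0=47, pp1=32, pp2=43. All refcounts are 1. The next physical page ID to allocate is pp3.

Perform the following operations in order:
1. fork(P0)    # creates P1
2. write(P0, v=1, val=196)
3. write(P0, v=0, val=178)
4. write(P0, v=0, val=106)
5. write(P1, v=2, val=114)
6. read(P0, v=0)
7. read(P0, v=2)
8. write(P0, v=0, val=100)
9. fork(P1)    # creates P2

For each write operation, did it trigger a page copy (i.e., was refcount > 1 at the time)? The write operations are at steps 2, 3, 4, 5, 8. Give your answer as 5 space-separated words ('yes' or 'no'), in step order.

Op 1: fork(P0) -> P1. 3 ppages; refcounts: pp0:2 pp1:2 pp2:2
Op 2: write(P0, v1, 196). refcount(pp1)=2>1 -> COPY to pp3. 4 ppages; refcounts: pp0:2 pp1:1 pp2:2 pp3:1
Op 3: write(P0, v0, 178). refcount(pp0)=2>1 -> COPY to pp4. 5 ppages; refcounts: pp0:1 pp1:1 pp2:2 pp3:1 pp4:1
Op 4: write(P0, v0, 106). refcount(pp4)=1 -> write in place. 5 ppages; refcounts: pp0:1 pp1:1 pp2:2 pp3:1 pp4:1
Op 5: write(P1, v2, 114). refcount(pp2)=2>1 -> COPY to pp5. 6 ppages; refcounts: pp0:1 pp1:1 pp2:1 pp3:1 pp4:1 pp5:1
Op 6: read(P0, v0) -> 106. No state change.
Op 7: read(P0, v2) -> 43. No state change.
Op 8: write(P0, v0, 100). refcount(pp4)=1 -> write in place. 6 ppages; refcounts: pp0:1 pp1:1 pp2:1 pp3:1 pp4:1 pp5:1
Op 9: fork(P1) -> P2. 6 ppages; refcounts: pp0:2 pp1:2 pp2:1 pp3:1 pp4:1 pp5:2

yes yes no yes no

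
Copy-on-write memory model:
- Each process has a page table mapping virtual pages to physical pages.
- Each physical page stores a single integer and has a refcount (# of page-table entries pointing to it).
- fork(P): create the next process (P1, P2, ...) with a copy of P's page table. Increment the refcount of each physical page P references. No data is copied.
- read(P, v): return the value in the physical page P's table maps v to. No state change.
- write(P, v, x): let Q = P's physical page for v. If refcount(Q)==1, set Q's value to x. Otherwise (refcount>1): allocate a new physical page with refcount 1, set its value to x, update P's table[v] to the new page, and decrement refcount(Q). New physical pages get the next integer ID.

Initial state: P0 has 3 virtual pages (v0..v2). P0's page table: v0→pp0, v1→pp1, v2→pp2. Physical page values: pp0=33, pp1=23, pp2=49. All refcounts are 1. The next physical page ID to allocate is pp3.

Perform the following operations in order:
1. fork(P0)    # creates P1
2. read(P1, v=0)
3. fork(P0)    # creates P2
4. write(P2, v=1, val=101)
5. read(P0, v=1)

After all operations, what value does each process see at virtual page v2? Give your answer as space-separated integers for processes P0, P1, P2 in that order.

Op 1: fork(P0) -> P1. 3 ppages; refcounts: pp0:2 pp1:2 pp2:2
Op 2: read(P1, v0) -> 33. No state change.
Op 3: fork(P0) -> P2. 3 ppages; refcounts: pp0:3 pp1:3 pp2:3
Op 4: write(P2, v1, 101). refcount(pp1)=3>1 -> COPY to pp3. 4 ppages; refcounts: pp0:3 pp1:2 pp2:3 pp3:1
Op 5: read(P0, v1) -> 23. No state change.
P0: v2 -> pp2 = 49
P1: v2 -> pp2 = 49
P2: v2 -> pp2 = 49

Answer: 49 49 49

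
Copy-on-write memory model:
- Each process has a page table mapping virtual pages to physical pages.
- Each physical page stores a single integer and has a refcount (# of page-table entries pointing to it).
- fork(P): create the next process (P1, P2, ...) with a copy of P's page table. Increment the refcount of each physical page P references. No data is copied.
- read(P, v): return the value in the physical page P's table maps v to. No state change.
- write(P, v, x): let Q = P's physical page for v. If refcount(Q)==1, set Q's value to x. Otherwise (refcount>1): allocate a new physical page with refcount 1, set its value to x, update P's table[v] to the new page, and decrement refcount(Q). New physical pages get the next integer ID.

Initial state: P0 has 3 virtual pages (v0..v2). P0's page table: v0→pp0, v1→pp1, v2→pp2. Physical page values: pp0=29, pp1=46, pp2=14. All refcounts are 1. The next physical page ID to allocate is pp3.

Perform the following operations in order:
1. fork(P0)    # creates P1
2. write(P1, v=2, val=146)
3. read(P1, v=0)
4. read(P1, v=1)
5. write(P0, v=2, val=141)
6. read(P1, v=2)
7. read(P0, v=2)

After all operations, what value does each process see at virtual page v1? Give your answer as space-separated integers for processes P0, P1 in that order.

Op 1: fork(P0) -> P1. 3 ppages; refcounts: pp0:2 pp1:2 pp2:2
Op 2: write(P1, v2, 146). refcount(pp2)=2>1 -> COPY to pp3. 4 ppages; refcounts: pp0:2 pp1:2 pp2:1 pp3:1
Op 3: read(P1, v0) -> 29. No state change.
Op 4: read(P1, v1) -> 46. No state change.
Op 5: write(P0, v2, 141). refcount(pp2)=1 -> write in place. 4 ppages; refcounts: pp0:2 pp1:2 pp2:1 pp3:1
Op 6: read(P1, v2) -> 146. No state change.
Op 7: read(P0, v2) -> 141. No state change.
P0: v1 -> pp1 = 46
P1: v1 -> pp1 = 46

Answer: 46 46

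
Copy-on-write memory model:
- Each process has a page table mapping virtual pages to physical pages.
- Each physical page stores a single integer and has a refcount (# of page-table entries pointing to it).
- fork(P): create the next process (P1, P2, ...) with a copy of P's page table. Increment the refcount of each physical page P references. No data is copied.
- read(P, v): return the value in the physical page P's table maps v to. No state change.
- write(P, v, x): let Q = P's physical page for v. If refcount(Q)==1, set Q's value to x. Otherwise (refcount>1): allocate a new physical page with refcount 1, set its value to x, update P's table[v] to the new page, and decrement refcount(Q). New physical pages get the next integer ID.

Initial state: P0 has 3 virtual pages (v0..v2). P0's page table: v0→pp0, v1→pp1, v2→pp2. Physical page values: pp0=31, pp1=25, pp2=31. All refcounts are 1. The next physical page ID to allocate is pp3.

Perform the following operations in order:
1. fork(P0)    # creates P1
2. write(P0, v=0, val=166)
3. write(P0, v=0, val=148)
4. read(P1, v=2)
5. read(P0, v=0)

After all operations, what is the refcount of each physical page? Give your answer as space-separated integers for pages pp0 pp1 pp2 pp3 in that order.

Op 1: fork(P0) -> P1. 3 ppages; refcounts: pp0:2 pp1:2 pp2:2
Op 2: write(P0, v0, 166). refcount(pp0)=2>1 -> COPY to pp3. 4 ppages; refcounts: pp0:1 pp1:2 pp2:2 pp3:1
Op 3: write(P0, v0, 148). refcount(pp3)=1 -> write in place. 4 ppages; refcounts: pp0:1 pp1:2 pp2:2 pp3:1
Op 4: read(P1, v2) -> 31. No state change.
Op 5: read(P0, v0) -> 148. No state change.

Answer: 1 2 2 1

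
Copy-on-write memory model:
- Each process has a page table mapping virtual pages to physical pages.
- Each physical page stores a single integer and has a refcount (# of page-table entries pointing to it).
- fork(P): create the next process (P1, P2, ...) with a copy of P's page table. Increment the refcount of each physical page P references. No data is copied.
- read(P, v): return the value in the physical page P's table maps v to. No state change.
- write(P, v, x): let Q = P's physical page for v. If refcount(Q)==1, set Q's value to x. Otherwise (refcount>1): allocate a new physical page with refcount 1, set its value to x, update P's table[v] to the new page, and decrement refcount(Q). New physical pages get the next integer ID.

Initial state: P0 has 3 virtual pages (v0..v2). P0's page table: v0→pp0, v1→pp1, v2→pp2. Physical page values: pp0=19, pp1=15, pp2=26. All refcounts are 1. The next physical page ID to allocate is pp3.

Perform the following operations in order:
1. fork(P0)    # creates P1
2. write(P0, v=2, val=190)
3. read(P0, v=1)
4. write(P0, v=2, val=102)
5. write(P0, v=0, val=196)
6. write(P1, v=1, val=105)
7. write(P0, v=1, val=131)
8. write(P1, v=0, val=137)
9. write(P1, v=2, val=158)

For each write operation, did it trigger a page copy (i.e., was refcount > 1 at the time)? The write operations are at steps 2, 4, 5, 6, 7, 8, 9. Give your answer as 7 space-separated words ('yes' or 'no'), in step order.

Op 1: fork(P0) -> P1. 3 ppages; refcounts: pp0:2 pp1:2 pp2:2
Op 2: write(P0, v2, 190). refcount(pp2)=2>1 -> COPY to pp3. 4 ppages; refcounts: pp0:2 pp1:2 pp2:1 pp3:1
Op 3: read(P0, v1) -> 15. No state change.
Op 4: write(P0, v2, 102). refcount(pp3)=1 -> write in place. 4 ppages; refcounts: pp0:2 pp1:2 pp2:1 pp3:1
Op 5: write(P0, v0, 196). refcount(pp0)=2>1 -> COPY to pp4. 5 ppages; refcounts: pp0:1 pp1:2 pp2:1 pp3:1 pp4:1
Op 6: write(P1, v1, 105). refcount(pp1)=2>1 -> COPY to pp5. 6 ppages; refcounts: pp0:1 pp1:1 pp2:1 pp3:1 pp4:1 pp5:1
Op 7: write(P0, v1, 131). refcount(pp1)=1 -> write in place. 6 ppages; refcounts: pp0:1 pp1:1 pp2:1 pp3:1 pp4:1 pp5:1
Op 8: write(P1, v0, 137). refcount(pp0)=1 -> write in place. 6 ppages; refcounts: pp0:1 pp1:1 pp2:1 pp3:1 pp4:1 pp5:1
Op 9: write(P1, v2, 158). refcount(pp2)=1 -> write in place. 6 ppages; refcounts: pp0:1 pp1:1 pp2:1 pp3:1 pp4:1 pp5:1

yes no yes yes no no no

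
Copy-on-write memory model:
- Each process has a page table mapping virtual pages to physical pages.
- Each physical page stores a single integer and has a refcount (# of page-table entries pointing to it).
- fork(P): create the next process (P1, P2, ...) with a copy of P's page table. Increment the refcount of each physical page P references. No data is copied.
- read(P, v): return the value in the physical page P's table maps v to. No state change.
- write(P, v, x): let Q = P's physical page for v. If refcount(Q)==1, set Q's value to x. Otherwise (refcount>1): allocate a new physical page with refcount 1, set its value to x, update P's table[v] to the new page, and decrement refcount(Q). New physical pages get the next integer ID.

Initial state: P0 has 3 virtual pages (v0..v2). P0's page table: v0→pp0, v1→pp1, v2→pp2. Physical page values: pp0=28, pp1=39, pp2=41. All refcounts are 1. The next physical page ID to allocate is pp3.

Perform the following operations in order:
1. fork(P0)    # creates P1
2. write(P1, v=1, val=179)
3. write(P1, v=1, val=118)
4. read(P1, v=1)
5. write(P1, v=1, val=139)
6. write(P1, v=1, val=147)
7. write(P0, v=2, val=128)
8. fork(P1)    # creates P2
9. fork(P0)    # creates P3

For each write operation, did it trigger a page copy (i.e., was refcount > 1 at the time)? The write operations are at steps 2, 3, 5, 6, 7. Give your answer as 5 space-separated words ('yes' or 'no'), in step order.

Op 1: fork(P0) -> P1. 3 ppages; refcounts: pp0:2 pp1:2 pp2:2
Op 2: write(P1, v1, 179). refcount(pp1)=2>1 -> COPY to pp3. 4 ppages; refcounts: pp0:2 pp1:1 pp2:2 pp3:1
Op 3: write(P1, v1, 118). refcount(pp3)=1 -> write in place. 4 ppages; refcounts: pp0:2 pp1:1 pp2:2 pp3:1
Op 4: read(P1, v1) -> 118. No state change.
Op 5: write(P1, v1, 139). refcount(pp3)=1 -> write in place. 4 ppages; refcounts: pp0:2 pp1:1 pp2:2 pp3:1
Op 6: write(P1, v1, 147). refcount(pp3)=1 -> write in place. 4 ppages; refcounts: pp0:2 pp1:1 pp2:2 pp3:1
Op 7: write(P0, v2, 128). refcount(pp2)=2>1 -> COPY to pp4. 5 ppages; refcounts: pp0:2 pp1:1 pp2:1 pp3:1 pp4:1
Op 8: fork(P1) -> P2. 5 ppages; refcounts: pp0:3 pp1:1 pp2:2 pp3:2 pp4:1
Op 9: fork(P0) -> P3. 5 ppages; refcounts: pp0:4 pp1:2 pp2:2 pp3:2 pp4:2

yes no no no yes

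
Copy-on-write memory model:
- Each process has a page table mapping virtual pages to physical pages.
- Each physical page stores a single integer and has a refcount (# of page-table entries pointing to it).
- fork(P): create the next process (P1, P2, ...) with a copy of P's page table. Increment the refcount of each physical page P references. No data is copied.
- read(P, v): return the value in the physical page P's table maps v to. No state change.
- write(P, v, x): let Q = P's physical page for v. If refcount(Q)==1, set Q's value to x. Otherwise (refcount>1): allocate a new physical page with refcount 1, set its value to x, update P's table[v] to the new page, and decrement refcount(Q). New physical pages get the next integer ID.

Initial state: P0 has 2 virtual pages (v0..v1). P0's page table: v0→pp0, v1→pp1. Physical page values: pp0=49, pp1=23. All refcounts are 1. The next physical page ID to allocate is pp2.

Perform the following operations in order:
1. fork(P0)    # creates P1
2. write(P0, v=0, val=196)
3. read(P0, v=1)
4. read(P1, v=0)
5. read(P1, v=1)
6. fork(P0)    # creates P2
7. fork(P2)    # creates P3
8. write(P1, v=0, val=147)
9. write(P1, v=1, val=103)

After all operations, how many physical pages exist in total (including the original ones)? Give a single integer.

Op 1: fork(P0) -> P1. 2 ppages; refcounts: pp0:2 pp1:2
Op 2: write(P0, v0, 196). refcount(pp0)=2>1 -> COPY to pp2. 3 ppages; refcounts: pp0:1 pp1:2 pp2:1
Op 3: read(P0, v1) -> 23. No state change.
Op 4: read(P1, v0) -> 49. No state change.
Op 5: read(P1, v1) -> 23. No state change.
Op 6: fork(P0) -> P2. 3 ppages; refcounts: pp0:1 pp1:3 pp2:2
Op 7: fork(P2) -> P3. 3 ppages; refcounts: pp0:1 pp1:4 pp2:3
Op 8: write(P1, v0, 147). refcount(pp0)=1 -> write in place. 3 ppages; refcounts: pp0:1 pp1:4 pp2:3
Op 9: write(P1, v1, 103). refcount(pp1)=4>1 -> COPY to pp3. 4 ppages; refcounts: pp0:1 pp1:3 pp2:3 pp3:1

Answer: 4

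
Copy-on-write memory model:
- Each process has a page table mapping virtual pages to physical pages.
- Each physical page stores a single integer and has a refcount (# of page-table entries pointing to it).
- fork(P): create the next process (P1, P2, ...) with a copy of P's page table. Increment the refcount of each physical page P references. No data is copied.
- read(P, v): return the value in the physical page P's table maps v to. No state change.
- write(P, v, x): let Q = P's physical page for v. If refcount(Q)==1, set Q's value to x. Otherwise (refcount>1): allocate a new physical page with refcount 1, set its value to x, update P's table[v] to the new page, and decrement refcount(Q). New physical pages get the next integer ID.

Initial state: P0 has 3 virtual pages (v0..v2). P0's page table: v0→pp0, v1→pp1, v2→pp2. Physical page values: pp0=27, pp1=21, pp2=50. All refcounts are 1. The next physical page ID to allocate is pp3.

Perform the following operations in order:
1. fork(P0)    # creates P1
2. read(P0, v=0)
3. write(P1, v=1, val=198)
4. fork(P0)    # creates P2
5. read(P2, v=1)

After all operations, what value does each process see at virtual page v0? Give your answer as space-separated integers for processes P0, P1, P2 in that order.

Op 1: fork(P0) -> P1. 3 ppages; refcounts: pp0:2 pp1:2 pp2:2
Op 2: read(P0, v0) -> 27. No state change.
Op 3: write(P1, v1, 198). refcount(pp1)=2>1 -> COPY to pp3. 4 ppages; refcounts: pp0:2 pp1:1 pp2:2 pp3:1
Op 4: fork(P0) -> P2. 4 ppages; refcounts: pp0:3 pp1:2 pp2:3 pp3:1
Op 5: read(P2, v1) -> 21. No state change.
P0: v0 -> pp0 = 27
P1: v0 -> pp0 = 27
P2: v0 -> pp0 = 27

Answer: 27 27 27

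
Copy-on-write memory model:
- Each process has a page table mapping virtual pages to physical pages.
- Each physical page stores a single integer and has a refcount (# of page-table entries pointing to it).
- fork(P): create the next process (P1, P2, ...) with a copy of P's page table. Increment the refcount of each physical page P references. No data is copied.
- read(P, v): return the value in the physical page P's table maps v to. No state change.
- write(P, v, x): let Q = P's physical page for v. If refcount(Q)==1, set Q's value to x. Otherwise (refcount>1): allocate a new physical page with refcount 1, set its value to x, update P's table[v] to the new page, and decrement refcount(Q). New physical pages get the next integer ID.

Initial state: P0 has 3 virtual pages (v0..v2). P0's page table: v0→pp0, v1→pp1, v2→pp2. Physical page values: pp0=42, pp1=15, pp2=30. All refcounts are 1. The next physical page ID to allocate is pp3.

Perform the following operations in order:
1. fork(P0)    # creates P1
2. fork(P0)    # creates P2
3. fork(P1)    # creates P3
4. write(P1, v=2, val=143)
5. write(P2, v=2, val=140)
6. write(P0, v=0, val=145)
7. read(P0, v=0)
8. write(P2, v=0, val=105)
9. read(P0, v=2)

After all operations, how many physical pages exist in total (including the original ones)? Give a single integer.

Answer: 7

Derivation:
Op 1: fork(P0) -> P1. 3 ppages; refcounts: pp0:2 pp1:2 pp2:2
Op 2: fork(P0) -> P2. 3 ppages; refcounts: pp0:3 pp1:3 pp2:3
Op 3: fork(P1) -> P3. 3 ppages; refcounts: pp0:4 pp1:4 pp2:4
Op 4: write(P1, v2, 143). refcount(pp2)=4>1 -> COPY to pp3. 4 ppages; refcounts: pp0:4 pp1:4 pp2:3 pp3:1
Op 5: write(P2, v2, 140). refcount(pp2)=3>1 -> COPY to pp4. 5 ppages; refcounts: pp0:4 pp1:4 pp2:2 pp3:1 pp4:1
Op 6: write(P0, v0, 145). refcount(pp0)=4>1 -> COPY to pp5. 6 ppages; refcounts: pp0:3 pp1:4 pp2:2 pp3:1 pp4:1 pp5:1
Op 7: read(P0, v0) -> 145. No state change.
Op 8: write(P2, v0, 105). refcount(pp0)=3>1 -> COPY to pp6. 7 ppages; refcounts: pp0:2 pp1:4 pp2:2 pp3:1 pp4:1 pp5:1 pp6:1
Op 9: read(P0, v2) -> 30. No state change.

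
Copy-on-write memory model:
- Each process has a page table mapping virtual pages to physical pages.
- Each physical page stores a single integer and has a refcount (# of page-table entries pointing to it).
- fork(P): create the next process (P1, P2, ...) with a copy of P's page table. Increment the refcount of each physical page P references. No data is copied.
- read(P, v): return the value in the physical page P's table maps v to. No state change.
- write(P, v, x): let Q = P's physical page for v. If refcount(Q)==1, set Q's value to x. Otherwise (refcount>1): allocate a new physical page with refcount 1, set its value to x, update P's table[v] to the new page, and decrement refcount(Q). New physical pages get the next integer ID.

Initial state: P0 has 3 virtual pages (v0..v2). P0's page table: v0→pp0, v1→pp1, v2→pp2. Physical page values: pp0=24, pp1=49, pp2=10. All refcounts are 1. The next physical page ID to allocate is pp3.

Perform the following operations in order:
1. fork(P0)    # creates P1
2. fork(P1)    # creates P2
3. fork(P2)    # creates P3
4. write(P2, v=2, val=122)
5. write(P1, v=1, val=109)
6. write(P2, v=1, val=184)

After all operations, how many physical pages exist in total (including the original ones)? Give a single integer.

Op 1: fork(P0) -> P1. 3 ppages; refcounts: pp0:2 pp1:2 pp2:2
Op 2: fork(P1) -> P2. 3 ppages; refcounts: pp0:3 pp1:3 pp2:3
Op 3: fork(P2) -> P3. 3 ppages; refcounts: pp0:4 pp1:4 pp2:4
Op 4: write(P2, v2, 122). refcount(pp2)=4>1 -> COPY to pp3. 4 ppages; refcounts: pp0:4 pp1:4 pp2:3 pp3:1
Op 5: write(P1, v1, 109). refcount(pp1)=4>1 -> COPY to pp4. 5 ppages; refcounts: pp0:4 pp1:3 pp2:3 pp3:1 pp4:1
Op 6: write(P2, v1, 184). refcount(pp1)=3>1 -> COPY to pp5. 6 ppages; refcounts: pp0:4 pp1:2 pp2:3 pp3:1 pp4:1 pp5:1

Answer: 6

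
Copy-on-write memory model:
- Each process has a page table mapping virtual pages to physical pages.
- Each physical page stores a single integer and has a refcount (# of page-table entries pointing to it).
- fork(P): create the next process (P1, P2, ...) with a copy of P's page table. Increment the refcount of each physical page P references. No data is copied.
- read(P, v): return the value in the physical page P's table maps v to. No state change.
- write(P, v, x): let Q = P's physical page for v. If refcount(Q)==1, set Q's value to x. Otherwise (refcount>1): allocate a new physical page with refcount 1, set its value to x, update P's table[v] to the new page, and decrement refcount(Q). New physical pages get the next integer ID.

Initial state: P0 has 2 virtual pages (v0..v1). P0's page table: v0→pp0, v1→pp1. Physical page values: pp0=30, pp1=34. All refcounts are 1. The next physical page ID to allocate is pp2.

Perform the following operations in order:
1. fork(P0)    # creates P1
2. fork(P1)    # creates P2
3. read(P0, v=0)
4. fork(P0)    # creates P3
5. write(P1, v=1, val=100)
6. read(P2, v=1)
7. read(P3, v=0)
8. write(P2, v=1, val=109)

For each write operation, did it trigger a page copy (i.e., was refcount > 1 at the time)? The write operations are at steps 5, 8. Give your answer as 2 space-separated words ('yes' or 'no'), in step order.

Op 1: fork(P0) -> P1. 2 ppages; refcounts: pp0:2 pp1:2
Op 2: fork(P1) -> P2. 2 ppages; refcounts: pp0:3 pp1:3
Op 3: read(P0, v0) -> 30. No state change.
Op 4: fork(P0) -> P3. 2 ppages; refcounts: pp0:4 pp1:4
Op 5: write(P1, v1, 100). refcount(pp1)=4>1 -> COPY to pp2. 3 ppages; refcounts: pp0:4 pp1:3 pp2:1
Op 6: read(P2, v1) -> 34. No state change.
Op 7: read(P3, v0) -> 30. No state change.
Op 8: write(P2, v1, 109). refcount(pp1)=3>1 -> COPY to pp3. 4 ppages; refcounts: pp0:4 pp1:2 pp2:1 pp3:1

yes yes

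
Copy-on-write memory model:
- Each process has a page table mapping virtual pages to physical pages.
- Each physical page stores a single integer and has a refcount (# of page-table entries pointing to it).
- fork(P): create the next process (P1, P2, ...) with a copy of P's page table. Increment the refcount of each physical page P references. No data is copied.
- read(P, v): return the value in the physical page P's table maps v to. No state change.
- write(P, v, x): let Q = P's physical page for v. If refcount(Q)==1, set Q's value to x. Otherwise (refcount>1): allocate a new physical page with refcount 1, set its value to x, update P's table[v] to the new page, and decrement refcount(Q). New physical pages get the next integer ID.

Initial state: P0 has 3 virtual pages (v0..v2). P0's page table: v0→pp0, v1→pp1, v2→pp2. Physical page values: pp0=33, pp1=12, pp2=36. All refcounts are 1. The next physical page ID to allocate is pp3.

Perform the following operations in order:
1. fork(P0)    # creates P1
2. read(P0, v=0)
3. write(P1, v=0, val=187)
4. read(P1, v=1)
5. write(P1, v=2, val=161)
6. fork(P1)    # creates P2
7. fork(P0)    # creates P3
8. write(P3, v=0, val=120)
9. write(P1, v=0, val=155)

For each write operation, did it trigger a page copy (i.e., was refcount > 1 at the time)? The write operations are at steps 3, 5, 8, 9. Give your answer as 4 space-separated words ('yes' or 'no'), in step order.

Op 1: fork(P0) -> P1. 3 ppages; refcounts: pp0:2 pp1:2 pp2:2
Op 2: read(P0, v0) -> 33. No state change.
Op 3: write(P1, v0, 187). refcount(pp0)=2>1 -> COPY to pp3. 4 ppages; refcounts: pp0:1 pp1:2 pp2:2 pp3:1
Op 4: read(P1, v1) -> 12. No state change.
Op 5: write(P1, v2, 161). refcount(pp2)=2>1 -> COPY to pp4. 5 ppages; refcounts: pp0:1 pp1:2 pp2:1 pp3:1 pp4:1
Op 6: fork(P1) -> P2. 5 ppages; refcounts: pp0:1 pp1:3 pp2:1 pp3:2 pp4:2
Op 7: fork(P0) -> P3. 5 ppages; refcounts: pp0:2 pp1:4 pp2:2 pp3:2 pp4:2
Op 8: write(P3, v0, 120). refcount(pp0)=2>1 -> COPY to pp5. 6 ppages; refcounts: pp0:1 pp1:4 pp2:2 pp3:2 pp4:2 pp5:1
Op 9: write(P1, v0, 155). refcount(pp3)=2>1 -> COPY to pp6. 7 ppages; refcounts: pp0:1 pp1:4 pp2:2 pp3:1 pp4:2 pp5:1 pp6:1

yes yes yes yes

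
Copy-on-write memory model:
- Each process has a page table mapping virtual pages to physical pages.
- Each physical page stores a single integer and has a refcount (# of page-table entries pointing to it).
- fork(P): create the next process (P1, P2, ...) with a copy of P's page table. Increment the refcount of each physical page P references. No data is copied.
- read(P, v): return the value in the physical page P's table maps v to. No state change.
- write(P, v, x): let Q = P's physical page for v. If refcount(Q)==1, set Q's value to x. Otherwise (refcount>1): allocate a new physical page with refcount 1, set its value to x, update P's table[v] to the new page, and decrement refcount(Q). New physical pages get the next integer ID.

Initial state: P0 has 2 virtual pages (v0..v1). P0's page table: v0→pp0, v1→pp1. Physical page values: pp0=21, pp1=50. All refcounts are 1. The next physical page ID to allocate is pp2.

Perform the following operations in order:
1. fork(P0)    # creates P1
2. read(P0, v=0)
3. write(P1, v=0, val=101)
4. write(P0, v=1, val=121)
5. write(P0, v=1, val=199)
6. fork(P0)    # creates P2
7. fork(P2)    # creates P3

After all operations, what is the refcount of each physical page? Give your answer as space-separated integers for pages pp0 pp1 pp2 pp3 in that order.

Answer: 3 1 1 3

Derivation:
Op 1: fork(P0) -> P1. 2 ppages; refcounts: pp0:2 pp1:2
Op 2: read(P0, v0) -> 21. No state change.
Op 3: write(P1, v0, 101). refcount(pp0)=2>1 -> COPY to pp2. 3 ppages; refcounts: pp0:1 pp1:2 pp2:1
Op 4: write(P0, v1, 121). refcount(pp1)=2>1 -> COPY to pp3. 4 ppages; refcounts: pp0:1 pp1:1 pp2:1 pp3:1
Op 5: write(P0, v1, 199). refcount(pp3)=1 -> write in place. 4 ppages; refcounts: pp0:1 pp1:1 pp2:1 pp3:1
Op 6: fork(P0) -> P2. 4 ppages; refcounts: pp0:2 pp1:1 pp2:1 pp3:2
Op 7: fork(P2) -> P3. 4 ppages; refcounts: pp0:3 pp1:1 pp2:1 pp3:3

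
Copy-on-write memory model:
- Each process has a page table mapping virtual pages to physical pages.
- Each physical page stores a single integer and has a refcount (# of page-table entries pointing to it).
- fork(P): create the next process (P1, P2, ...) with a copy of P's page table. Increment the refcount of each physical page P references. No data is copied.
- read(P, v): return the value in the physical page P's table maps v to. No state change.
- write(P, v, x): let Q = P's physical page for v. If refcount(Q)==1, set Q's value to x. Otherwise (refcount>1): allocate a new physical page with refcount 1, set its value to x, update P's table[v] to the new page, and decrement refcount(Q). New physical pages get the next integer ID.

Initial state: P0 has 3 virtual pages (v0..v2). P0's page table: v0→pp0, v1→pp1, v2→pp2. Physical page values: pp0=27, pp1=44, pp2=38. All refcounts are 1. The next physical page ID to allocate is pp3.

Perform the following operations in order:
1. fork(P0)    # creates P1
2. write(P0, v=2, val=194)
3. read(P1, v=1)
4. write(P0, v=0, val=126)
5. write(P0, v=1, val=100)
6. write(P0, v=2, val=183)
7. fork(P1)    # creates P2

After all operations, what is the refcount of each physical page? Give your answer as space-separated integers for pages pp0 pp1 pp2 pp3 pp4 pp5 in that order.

Op 1: fork(P0) -> P1. 3 ppages; refcounts: pp0:2 pp1:2 pp2:2
Op 2: write(P0, v2, 194). refcount(pp2)=2>1 -> COPY to pp3. 4 ppages; refcounts: pp0:2 pp1:2 pp2:1 pp3:1
Op 3: read(P1, v1) -> 44. No state change.
Op 4: write(P0, v0, 126). refcount(pp0)=2>1 -> COPY to pp4. 5 ppages; refcounts: pp0:1 pp1:2 pp2:1 pp3:1 pp4:1
Op 5: write(P0, v1, 100). refcount(pp1)=2>1 -> COPY to pp5. 6 ppages; refcounts: pp0:1 pp1:1 pp2:1 pp3:1 pp4:1 pp5:1
Op 6: write(P0, v2, 183). refcount(pp3)=1 -> write in place. 6 ppages; refcounts: pp0:1 pp1:1 pp2:1 pp3:1 pp4:1 pp5:1
Op 7: fork(P1) -> P2. 6 ppages; refcounts: pp0:2 pp1:2 pp2:2 pp3:1 pp4:1 pp5:1

Answer: 2 2 2 1 1 1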